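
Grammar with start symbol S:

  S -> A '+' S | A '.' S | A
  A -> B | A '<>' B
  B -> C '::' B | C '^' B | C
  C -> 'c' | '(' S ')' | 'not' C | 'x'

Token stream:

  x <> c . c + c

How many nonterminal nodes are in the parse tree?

15

[S [A [A [B [C x]]] <> [B [C c]]] . [S [A [B [C c]]] + [S [A [B [C c]]]]]]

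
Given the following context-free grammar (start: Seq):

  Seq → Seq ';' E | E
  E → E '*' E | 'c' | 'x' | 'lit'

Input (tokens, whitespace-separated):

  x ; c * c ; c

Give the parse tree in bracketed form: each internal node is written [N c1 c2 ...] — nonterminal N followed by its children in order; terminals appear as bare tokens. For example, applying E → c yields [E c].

Seq
Seq ; E
Seq ; E ; E
E ; E ; E
x ; E ; E
x ; E * E ; E
x ; c * E ; E
x ; c * c ; E
x ; c * c ; c

[Seq [Seq [Seq [E x]] ; [E [E c] * [E c]]] ; [E c]]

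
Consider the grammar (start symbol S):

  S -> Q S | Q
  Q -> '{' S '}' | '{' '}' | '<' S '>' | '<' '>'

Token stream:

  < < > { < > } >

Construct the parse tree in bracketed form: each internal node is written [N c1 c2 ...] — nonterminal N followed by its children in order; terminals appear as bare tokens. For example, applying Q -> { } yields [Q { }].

[S [Q < [S [Q < >] [S [Q { [S [Q < >]] }]]] >]]

S
Q
< S >
< Q S >
< < > S >
< < > Q >
< < > { S } >
< < > { Q } >
< < > { < > } >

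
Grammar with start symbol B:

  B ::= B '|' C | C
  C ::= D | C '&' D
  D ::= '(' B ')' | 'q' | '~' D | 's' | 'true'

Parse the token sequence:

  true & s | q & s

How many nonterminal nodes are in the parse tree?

[B [B [C [C [D true]] & [D s]]] | [C [C [D q]] & [D s]]]

10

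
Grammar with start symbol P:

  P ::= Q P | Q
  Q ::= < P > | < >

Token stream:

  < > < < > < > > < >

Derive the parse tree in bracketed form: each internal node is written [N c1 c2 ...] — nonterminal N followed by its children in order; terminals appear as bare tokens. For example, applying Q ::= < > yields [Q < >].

P
Q P
< > P
< > Q P
< > < P > P
< > < Q P > P
< > < < > P > P
< > < < > Q > P
< > < < > < > > P
< > < < > < > > Q
< > < < > < > > < >

[P [Q < >] [P [Q < [P [Q < >] [P [Q < >]]] >] [P [Q < >]]]]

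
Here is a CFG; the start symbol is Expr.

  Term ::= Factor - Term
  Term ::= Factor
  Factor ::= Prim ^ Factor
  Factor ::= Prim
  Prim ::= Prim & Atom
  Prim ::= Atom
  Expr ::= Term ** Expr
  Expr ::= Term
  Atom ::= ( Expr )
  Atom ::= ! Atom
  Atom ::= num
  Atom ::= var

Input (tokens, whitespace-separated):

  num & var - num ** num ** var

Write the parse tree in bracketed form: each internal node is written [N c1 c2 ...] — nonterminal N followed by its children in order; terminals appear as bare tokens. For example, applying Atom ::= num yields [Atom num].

Expr
Term ** Expr
Factor - Term ** Expr
Prim - Term ** Expr
Prim & Atom - Term ** Expr
Atom & Atom - Term ** Expr
num & Atom - Term ** Expr
num & var - Term ** Expr
num & var - Factor ** Expr
num & var - Prim ** Expr
num & var - Atom ** Expr
num & var - num ** Expr
num & var - num ** Term ** Expr
num & var - num ** Factor ** Expr
num & var - num ** Prim ** Expr
num & var - num ** Atom ** Expr
num & var - num ** num ** Expr
num & var - num ** num ** Term
num & var - num ** num ** Factor
num & var - num ** num ** Prim
num & var - num ** num ** Atom
num & var - num ** num ** var

[Expr [Term [Factor [Prim [Prim [Atom num]] & [Atom var]]] - [Term [Factor [Prim [Atom num]]]]] ** [Expr [Term [Factor [Prim [Atom num]]]] ** [Expr [Term [Factor [Prim [Atom var]]]]]]]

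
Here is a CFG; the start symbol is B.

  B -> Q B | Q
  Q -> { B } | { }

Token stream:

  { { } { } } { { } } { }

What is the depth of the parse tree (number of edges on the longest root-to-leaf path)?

5

[B [Q { [B [Q { }] [B [Q { }]]] }] [B [Q { [B [Q { }]] }] [B [Q { }]]]]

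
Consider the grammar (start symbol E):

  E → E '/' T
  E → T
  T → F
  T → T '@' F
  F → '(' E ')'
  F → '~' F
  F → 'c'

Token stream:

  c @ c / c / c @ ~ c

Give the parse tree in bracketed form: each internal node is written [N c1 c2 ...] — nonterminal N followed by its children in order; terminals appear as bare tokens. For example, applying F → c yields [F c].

[E [E [E [T [T [F c]] @ [F c]]] / [T [F c]]] / [T [T [F c]] @ [F ~ [F c]]]]

E
E / T
E / T / T
T / T / T
T @ F / T / T
F @ F / T / T
c @ F / T / T
c @ c / T / T
c @ c / F / T
c @ c / c / T
c @ c / c / T @ F
c @ c / c / F @ F
c @ c / c / c @ F
c @ c / c / c @ ~ F
c @ c / c / c @ ~ c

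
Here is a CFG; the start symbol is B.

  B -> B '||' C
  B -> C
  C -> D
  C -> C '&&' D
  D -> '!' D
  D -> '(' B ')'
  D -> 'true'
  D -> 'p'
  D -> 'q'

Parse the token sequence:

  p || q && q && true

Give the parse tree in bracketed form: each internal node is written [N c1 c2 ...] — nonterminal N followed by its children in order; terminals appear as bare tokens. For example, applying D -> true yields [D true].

B
B || C
C || C
D || C
p || C
p || C && D
p || C && D && D
p || D && D && D
p || q && D && D
p || q && q && D
p || q && q && true

[B [B [C [D p]]] || [C [C [C [D q]] && [D q]] && [D true]]]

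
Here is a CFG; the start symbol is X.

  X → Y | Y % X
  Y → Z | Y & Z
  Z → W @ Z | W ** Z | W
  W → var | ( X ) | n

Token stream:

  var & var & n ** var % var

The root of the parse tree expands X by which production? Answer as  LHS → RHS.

X → Y % X

[X [Y [Y [Y [Z [W var]]] & [Z [W var]]] & [Z [W n] ** [Z [W var]]]] % [X [Y [Z [W var]]]]]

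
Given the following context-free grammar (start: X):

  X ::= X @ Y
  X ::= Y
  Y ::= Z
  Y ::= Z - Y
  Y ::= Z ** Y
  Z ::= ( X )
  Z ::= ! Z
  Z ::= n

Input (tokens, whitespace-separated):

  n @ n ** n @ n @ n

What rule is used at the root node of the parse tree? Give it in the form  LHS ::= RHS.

X ::= X @ Y

[X [X [X [X [Y [Z n]]] @ [Y [Z n] ** [Y [Z n]]]] @ [Y [Z n]]] @ [Y [Z n]]]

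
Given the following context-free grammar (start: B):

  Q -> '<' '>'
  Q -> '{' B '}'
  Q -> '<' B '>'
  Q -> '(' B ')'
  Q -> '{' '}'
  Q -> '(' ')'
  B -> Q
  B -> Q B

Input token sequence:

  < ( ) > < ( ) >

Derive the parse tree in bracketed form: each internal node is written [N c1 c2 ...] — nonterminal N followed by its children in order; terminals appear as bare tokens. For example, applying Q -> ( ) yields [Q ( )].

[B [Q < [B [Q ( )]] >] [B [Q < [B [Q ( )]] >]]]

B
Q B
< B > B
< Q > B
< ( ) > B
< ( ) > Q
< ( ) > < B >
< ( ) > < Q >
< ( ) > < ( ) >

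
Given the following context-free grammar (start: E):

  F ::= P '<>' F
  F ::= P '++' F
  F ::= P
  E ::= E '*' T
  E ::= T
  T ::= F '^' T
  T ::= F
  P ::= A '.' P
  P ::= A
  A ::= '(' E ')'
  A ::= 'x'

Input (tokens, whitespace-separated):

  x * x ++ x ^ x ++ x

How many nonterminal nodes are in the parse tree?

[E [E [T [F [P [A x]]]]] * [T [F [P [A x]] ++ [F [P [A x]]]] ^ [T [F [P [A x]] ++ [F [P [A x]]]]]]]

20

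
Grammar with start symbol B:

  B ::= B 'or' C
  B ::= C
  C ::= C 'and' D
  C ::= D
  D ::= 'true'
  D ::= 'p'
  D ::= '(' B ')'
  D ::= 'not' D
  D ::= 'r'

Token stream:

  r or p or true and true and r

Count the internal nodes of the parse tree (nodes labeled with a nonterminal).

[B [B [B [C [D r]]] or [C [D p]]] or [C [C [C [D true]] and [D true]] and [D r]]]

13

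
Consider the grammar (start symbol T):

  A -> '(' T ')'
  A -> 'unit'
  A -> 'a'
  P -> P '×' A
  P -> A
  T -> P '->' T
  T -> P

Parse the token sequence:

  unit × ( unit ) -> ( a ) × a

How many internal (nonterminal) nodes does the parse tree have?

[T [P [P [A unit]] × [A ( [T [P [A unit]]] )]] -> [T [P [P [A ( [T [P [A a]]] )]] × [A a]]]]

16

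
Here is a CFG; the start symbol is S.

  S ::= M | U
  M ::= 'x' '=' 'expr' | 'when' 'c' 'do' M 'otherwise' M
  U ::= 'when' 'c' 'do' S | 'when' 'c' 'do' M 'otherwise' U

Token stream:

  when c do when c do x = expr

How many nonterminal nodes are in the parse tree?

6

[S [U when c do [S [U when c do [S [M x = expr]]]]]]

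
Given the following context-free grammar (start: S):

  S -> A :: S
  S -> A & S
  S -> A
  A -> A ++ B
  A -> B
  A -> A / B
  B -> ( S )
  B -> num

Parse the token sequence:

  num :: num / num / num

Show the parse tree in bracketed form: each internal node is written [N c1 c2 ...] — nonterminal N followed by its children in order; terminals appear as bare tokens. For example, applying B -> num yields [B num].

S
A :: S
B :: S
num :: S
num :: A
num :: A / B
num :: A / B / B
num :: B / B / B
num :: num / B / B
num :: num / num / B
num :: num / num / num

[S [A [B num]] :: [S [A [A [A [B num]] / [B num]] / [B num]]]]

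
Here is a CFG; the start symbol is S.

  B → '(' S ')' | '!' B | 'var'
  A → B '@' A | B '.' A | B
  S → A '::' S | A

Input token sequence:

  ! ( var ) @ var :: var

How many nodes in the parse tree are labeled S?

[S [A [B ! [B ( [S [A [B var]]] )]] @ [A [B var]]] :: [S [A [B var]]]]

3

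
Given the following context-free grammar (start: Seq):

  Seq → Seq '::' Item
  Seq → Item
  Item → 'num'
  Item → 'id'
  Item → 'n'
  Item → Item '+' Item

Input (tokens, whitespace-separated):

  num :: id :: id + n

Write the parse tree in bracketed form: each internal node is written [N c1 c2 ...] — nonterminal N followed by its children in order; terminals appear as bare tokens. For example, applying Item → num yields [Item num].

[Seq [Seq [Seq [Item num]] :: [Item id]] :: [Item [Item id] + [Item n]]]

Seq
Seq :: Item
Seq :: Item :: Item
Item :: Item :: Item
num :: Item :: Item
num :: id :: Item
num :: id :: Item + Item
num :: id :: id + Item
num :: id :: id + n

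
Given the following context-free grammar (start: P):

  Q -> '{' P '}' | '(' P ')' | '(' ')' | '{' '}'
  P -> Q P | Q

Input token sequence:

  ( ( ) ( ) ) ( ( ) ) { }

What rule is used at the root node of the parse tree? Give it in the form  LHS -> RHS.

[P [Q ( [P [Q ( )] [P [Q ( )]]] )] [P [Q ( [P [Q ( )]] )] [P [Q { }]]]]

P -> Q P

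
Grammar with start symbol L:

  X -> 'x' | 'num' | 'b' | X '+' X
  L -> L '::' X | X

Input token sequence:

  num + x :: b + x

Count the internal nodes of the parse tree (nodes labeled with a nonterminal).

8

[L [L [X [X num] + [X x]]] :: [X [X b] + [X x]]]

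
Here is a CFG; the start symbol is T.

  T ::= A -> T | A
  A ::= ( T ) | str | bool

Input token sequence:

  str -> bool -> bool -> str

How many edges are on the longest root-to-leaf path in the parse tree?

5

[T [A str] -> [T [A bool] -> [T [A bool] -> [T [A str]]]]]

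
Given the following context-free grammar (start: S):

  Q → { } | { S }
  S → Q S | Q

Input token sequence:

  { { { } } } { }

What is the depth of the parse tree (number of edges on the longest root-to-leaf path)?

[S [Q { [S [Q { [S [Q { }]] }]] }] [S [Q { }]]]

6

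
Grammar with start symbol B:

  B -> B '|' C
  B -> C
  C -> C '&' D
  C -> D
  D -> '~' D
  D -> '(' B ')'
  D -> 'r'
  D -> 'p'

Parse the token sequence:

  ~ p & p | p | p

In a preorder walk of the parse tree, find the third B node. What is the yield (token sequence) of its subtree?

[B [B [B [C [C [D ~ [D p]]] & [D p]]] | [C [D p]]] | [C [D p]]]

~ p & p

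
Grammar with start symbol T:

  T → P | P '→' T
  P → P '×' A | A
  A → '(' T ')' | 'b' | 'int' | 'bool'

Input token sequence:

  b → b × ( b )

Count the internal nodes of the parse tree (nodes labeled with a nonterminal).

[T [P [A b]] → [T [P [P [A b]] × [A ( [T [P [A b]]] )]]]]

11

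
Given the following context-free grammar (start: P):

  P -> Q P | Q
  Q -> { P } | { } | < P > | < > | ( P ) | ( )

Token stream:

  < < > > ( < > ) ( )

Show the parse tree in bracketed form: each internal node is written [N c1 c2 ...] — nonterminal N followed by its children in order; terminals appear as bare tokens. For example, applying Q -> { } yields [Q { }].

[P [Q < [P [Q < >]] >] [P [Q ( [P [Q < >]] )] [P [Q ( )]]]]

P
Q P
< P > P
< Q > P
< < > > P
< < > > Q P
< < > > ( P ) P
< < > > ( Q ) P
< < > > ( < > ) P
< < > > ( < > ) Q
< < > > ( < > ) ( )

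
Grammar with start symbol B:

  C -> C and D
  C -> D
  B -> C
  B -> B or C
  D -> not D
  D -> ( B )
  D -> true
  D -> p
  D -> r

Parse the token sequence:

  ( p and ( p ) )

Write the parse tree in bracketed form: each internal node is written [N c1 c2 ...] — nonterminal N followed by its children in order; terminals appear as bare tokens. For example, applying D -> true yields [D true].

[B [C [D ( [B [C [C [D p]] and [D ( [B [C [D p]]] )]]] )]]]

B
C
D
( B )
( C )
( C and D )
( D and D )
( p and D )
( p and ( B ) )
( p and ( C ) )
( p and ( D ) )
( p and ( p ) )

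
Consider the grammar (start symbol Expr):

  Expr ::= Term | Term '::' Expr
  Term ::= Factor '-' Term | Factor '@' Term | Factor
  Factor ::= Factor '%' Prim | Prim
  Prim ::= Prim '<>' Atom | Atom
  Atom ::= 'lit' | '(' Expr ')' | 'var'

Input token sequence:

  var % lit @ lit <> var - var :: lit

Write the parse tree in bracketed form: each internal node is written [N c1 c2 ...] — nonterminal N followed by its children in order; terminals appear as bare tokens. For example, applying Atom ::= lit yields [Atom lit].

[Expr [Term [Factor [Factor [Prim [Atom var]]] % [Prim [Atom lit]]] @ [Term [Factor [Prim [Prim [Atom lit]] <> [Atom var]]] - [Term [Factor [Prim [Atom var]]]]]] :: [Expr [Term [Factor [Prim [Atom lit]]]]]]

Expr
Term :: Expr
Factor @ Term :: Expr
Factor % Prim @ Term :: Expr
Prim % Prim @ Term :: Expr
Atom % Prim @ Term :: Expr
var % Prim @ Term :: Expr
var % Atom @ Term :: Expr
var % lit @ Term :: Expr
var % lit @ Factor - Term :: Expr
var % lit @ Prim - Term :: Expr
var % lit @ Prim <> Atom - Term :: Expr
var % lit @ Atom <> Atom - Term :: Expr
var % lit @ lit <> Atom - Term :: Expr
var % lit @ lit <> var - Term :: Expr
var % lit @ lit <> var - Factor :: Expr
var % lit @ lit <> var - Prim :: Expr
var % lit @ lit <> var - Atom :: Expr
var % lit @ lit <> var - var :: Expr
var % lit @ lit <> var - var :: Term
var % lit @ lit <> var - var :: Factor
var % lit @ lit <> var - var :: Prim
var % lit @ lit <> var - var :: Atom
var % lit @ lit <> var - var :: lit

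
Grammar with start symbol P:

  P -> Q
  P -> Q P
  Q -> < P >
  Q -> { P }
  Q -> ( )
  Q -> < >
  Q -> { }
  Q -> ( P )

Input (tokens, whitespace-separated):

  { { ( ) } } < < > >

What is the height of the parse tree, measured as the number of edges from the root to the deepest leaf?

6

[P [Q { [P [Q { [P [Q ( )]] }]] }] [P [Q < [P [Q < >]] >]]]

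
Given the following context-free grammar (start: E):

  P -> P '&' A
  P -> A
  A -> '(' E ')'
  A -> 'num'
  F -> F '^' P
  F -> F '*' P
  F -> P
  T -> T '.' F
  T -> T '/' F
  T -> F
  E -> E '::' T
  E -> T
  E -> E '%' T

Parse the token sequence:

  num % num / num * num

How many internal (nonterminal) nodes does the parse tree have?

17

[E [E [T [F [P [A num]]]]] % [T [T [F [P [A num]]]] / [F [F [P [A num]]] * [P [A num]]]]]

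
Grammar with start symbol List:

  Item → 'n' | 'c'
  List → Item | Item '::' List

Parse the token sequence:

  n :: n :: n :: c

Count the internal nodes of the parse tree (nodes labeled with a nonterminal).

[List [Item n] :: [List [Item n] :: [List [Item n] :: [List [Item c]]]]]

8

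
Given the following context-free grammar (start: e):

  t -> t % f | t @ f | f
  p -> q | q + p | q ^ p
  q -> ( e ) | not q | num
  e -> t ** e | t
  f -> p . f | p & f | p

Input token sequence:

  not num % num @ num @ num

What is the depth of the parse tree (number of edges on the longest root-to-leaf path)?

[e [t [t [t [t [f [p [q not [q num]]]]] % [f [p [q num]]]] @ [f [p [q num]]]] @ [f [p [q num]]]]]

9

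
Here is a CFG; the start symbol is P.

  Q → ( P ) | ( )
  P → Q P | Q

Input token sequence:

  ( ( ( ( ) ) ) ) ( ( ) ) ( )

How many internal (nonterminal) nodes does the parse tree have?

[P [Q ( [P [Q ( [P [Q ( [P [Q ( )]] )]] )]] )] [P [Q ( [P [Q ( )]] )] [P [Q ( )]]]]

14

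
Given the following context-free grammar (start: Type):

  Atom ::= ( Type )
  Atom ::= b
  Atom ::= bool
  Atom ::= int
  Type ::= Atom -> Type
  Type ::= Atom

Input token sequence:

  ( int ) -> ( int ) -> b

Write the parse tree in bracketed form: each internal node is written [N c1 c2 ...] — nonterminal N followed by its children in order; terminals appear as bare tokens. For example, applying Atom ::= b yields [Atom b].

[Type [Atom ( [Type [Atom int]] )] -> [Type [Atom ( [Type [Atom int]] )] -> [Type [Atom b]]]]

Type
Atom -> Type
( Type ) -> Type
( Atom ) -> Type
( int ) -> Type
( int ) -> Atom -> Type
( int ) -> ( Type ) -> Type
( int ) -> ( Atom ) -> Type
( int ) -> ( int ) -> Type
( int ) -> ( int ) -> Atom
( int ) -> ( int ) -> b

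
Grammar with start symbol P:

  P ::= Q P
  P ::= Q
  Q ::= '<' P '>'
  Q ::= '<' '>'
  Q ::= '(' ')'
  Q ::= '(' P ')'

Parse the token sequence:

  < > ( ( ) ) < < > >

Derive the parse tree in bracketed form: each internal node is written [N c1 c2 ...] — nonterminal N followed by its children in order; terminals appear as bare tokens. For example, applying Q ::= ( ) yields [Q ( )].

P
Q P
< > P
< > Q P
< > ( P ) P
< > ( Q ) P
< > ( ( ) ) P
< > ( ( ) ) Q
< > ( ( ) ) < P >
< > ( ( ) ) < Q >
< > ( ( ) ) < < > >

[P [Q < >] [P [Q ( [P [Q ( )]] )] [P [Q < [P [Q < >]] >]]]]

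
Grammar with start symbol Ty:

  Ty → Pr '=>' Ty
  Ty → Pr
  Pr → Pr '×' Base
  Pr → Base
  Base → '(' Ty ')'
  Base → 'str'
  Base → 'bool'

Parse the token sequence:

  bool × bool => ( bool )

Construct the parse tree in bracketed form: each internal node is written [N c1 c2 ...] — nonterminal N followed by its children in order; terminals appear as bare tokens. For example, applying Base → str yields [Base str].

[Ty [Pr [Pr [Base bool]] × [Base bool]] => [Ty [Pr [Base ( [Ty [Pr [Base bool]]] )]]]]

Ty
Pr => Ty
Pr × Base => Ty
Base × Base => Ty
bool × Base => Ty
bool × bool => Ty
bool × bool => Pr
bool × bool => Base
bool × bool => ( Ty )
bool × bool => ( Pr )
bool × bool => ( Base )
bool × bool => ( bool )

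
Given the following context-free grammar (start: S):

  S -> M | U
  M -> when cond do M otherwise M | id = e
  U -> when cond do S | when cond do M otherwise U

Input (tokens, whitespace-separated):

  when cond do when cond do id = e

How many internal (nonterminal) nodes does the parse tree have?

6

[S [U when cond do [S [U when cond do [S [M id = e]]]]]]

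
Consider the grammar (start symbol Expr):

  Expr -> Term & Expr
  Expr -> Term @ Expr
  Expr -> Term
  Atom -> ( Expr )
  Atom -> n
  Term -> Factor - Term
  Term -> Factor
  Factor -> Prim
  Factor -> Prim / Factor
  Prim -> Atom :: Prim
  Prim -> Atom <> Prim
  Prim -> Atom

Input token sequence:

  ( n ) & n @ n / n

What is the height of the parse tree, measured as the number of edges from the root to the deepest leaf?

[Expr [Term [Factor [Prim [Atom ( [Expr [Term [Factor [Prim [Atom n]]]]] )]]]] & [Expr [Term [Factor [Prim [Atom n]]]] @ [Expr [Term [Factor [Prim [Atom n]] / [Factor [Prim [Atom n]]]]]]]]

10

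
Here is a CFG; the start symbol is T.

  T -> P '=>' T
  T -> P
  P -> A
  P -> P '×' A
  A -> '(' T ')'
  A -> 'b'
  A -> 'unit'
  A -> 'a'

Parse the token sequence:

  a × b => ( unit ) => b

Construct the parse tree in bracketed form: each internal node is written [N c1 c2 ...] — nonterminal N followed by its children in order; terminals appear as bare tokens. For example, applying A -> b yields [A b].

T
P => T
P × A => T
A × A => T
a × A => T
a × b => T
a × b => P => T
a × b => A => T
a × b => ( T ) => T
a × b => ( P ) => T
a × b => ( A ) => T
a × b => ( unit ) => T
a × b => ( unit ) => P
a × b => ( unit ) => A
a × b => ( unit ) => b

[T [P [P [A a]] × [A b]] => [T [P [A ( [T [P [A unit]]] )]] => [T [P [A b]]]]]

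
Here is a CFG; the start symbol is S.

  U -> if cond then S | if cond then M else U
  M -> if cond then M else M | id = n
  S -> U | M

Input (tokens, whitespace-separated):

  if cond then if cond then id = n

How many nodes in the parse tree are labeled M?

1

[S [U if cond then [S [U if cond then [S [M id = n]]]]]]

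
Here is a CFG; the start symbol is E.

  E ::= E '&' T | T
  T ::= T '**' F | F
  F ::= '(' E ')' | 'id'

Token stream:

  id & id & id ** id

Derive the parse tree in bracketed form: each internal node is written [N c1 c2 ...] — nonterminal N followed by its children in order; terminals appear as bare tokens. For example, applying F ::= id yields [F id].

E
E & T
E & T & T
T & T & T
F & T & T
id & T & T
id & F & T
id & id & T
id & id & T ** F
id & id & F ** F
id & id & id ** F
id & id & id ** id

[E [E [E [T [F id]]] & [T [F id]]] & [T [T [F id]] ** [F id]]]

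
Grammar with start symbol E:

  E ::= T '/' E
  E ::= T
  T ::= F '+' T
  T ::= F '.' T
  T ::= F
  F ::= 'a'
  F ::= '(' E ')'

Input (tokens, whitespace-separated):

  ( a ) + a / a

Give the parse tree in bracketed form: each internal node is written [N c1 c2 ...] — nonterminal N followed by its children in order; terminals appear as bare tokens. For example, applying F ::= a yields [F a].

[E [T [F ( [E [T [F a]]] )] + [T [F a]]] / [E [T [F a]]]]

E
T / E
F + T / E
( E ) + T / E
( T ) + T / E
( F ) + T / E
( a ) + T / E
( a ) + F / E
( a ) + a / E
( a ) + a / T
( a ) + a / F
( a ) + a / a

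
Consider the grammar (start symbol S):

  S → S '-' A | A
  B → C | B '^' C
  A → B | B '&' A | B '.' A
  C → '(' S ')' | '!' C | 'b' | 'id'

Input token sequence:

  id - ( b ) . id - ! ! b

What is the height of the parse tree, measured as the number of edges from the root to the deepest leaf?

9

[S [S [S [A [B [C id]]]] - [A [B [C ( [S [A [B [C b]]]] )]] . [A [B [C id]]]]] - [A [B [C ! [C ! [C b]]]]]]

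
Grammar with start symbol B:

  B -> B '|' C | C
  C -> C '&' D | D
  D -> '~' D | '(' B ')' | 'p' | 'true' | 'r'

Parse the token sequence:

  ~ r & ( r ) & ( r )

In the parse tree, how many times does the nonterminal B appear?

[B [C [C [C [D ~ [D r]]] & [D ( [B [C [D r]]] )]] & [D ( [B [C [D r]]] )]]]

3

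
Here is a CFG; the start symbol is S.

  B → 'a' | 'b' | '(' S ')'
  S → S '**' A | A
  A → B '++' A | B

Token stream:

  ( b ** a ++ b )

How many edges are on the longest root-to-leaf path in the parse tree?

7

[S [A [B ( [S [S [A [B b]]] ** [A [B a] ++ [A [B b]]]] )]]]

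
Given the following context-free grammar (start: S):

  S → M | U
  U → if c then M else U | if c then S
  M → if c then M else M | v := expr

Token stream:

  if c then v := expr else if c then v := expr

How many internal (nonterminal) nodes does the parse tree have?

[S [U if c then [M v := expr] else [U if c then [S [M v := expr]]]]]

6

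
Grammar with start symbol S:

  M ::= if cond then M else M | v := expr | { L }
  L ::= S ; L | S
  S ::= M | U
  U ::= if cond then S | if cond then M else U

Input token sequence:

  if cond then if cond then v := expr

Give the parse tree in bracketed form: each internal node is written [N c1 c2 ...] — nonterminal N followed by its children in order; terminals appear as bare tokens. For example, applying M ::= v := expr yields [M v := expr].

S
U
if cond then S
if cond then U
if cond then if cond then S
if cond then if cond then M
if cond then if cond then v := expr

[S [U if cond then [S [U if cond then [S [M v := expr]]]]]]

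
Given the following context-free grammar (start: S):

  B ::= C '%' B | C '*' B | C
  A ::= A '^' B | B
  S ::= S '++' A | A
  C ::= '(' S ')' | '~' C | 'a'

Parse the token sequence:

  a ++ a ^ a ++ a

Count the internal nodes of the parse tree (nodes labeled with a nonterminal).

[S [S [S [A [B [C a]]]] ++ [A [A [B [C a]]] ^ [B [C a]]]] ++ [A [B [C a]]]]

15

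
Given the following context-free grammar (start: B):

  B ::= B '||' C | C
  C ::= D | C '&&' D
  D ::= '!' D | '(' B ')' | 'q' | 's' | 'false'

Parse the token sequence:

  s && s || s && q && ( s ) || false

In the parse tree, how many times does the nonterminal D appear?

7

[B [B [B [C [C [D s]] && [D s]]] || [C [C [C [D s]] && [D q]] && [D ( [B [C [D s]]] )]]] || [C [D false]]]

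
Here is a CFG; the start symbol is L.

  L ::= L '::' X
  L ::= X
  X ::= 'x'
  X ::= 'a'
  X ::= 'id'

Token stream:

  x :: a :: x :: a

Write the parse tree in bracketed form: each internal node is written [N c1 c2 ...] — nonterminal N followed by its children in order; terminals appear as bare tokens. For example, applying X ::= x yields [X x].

[L [L [L [L [X x]] :: [X a]] :: [X x]] :: [X a]]

L
L :: X
L :: X :: X
L :: X :: X :: X
X :: X :: X :: X
x :: X :: X :: X
x :: a :: X :: X
x :: a :: x :: X
x :: a :: x :: a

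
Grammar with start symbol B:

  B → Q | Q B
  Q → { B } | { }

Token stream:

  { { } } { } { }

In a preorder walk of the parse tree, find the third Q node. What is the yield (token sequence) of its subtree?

{ }

[B [Q { [B [Q { }]] }] [B [Q { }] [B [Q { }]]]]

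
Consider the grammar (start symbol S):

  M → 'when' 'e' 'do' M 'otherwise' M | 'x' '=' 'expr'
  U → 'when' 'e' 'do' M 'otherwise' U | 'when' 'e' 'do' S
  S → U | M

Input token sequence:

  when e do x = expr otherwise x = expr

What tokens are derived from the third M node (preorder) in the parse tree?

x = expr

[S [M when e do [M x = expr] otherwise [M x = expr]]]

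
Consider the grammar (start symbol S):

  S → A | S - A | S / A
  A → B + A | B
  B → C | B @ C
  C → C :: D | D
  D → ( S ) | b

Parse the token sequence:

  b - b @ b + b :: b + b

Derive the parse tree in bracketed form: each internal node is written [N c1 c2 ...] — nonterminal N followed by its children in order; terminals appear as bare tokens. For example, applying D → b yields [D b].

[S [S [A [B [C [D b]]]]] - [A [B [B [C [D b]]] @ [C [D b]]] + [A [B [C [C [D b]] :: [D b]]] + [A [B [C [D b]]]]]]]

S
S - A
A - A
B - A
C - A
D - A
b - A
b - B + A
b - B @ C + A
b - C @ C + A
b - D @ C + A
b - b @ C + A
b - b @ D + A
b - b @ b + A
b - b @ b + B + A
b - b @ b + C + A
b - b @ b + C :: D + A
b - b @ b + D :: D + A
b - b @ b + b :: D + A
b - b @ b + b :: b + A
b - b @ b + b :: b + B
b - b @ b + b :: b + C
b - b @ b + b :: b + D
b - b @ b + b :: b + b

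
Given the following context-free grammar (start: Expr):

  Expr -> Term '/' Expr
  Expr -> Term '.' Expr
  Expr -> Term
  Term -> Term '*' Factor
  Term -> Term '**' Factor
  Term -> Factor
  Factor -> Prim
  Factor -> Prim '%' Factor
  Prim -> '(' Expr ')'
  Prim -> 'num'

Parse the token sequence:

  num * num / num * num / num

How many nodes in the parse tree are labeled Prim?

5

[Expr [Term [Term [Factor [Prim num]]] * [Factor [Prim num]]] / [Expr [Term [Term [Factor [Prim num]]] * [Factor [Prim num]]] / [Expr [Term [Factor [Prim num]]]]]]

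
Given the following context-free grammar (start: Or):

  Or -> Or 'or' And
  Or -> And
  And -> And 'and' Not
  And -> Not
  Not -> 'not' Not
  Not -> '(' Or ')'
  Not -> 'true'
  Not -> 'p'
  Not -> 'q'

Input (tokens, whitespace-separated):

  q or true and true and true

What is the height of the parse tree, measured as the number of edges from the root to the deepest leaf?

5

[Or [Or [And [Not q]]] or [And [And [And [Not true]] and [Not true]] and [Not true]]]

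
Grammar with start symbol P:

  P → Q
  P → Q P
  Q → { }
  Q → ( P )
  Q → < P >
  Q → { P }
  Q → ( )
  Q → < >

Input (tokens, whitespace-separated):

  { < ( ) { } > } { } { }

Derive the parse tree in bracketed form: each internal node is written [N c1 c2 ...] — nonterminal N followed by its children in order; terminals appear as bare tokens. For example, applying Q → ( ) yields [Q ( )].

P
Q P
{ P } P
{ Q } P
{ < P > } P
{ < Q P > } P
{ < ( ) P > } P
{ < ( ) Q > } P
{ < ( ) { } > } P
{ < ( ) { } > } Q P
{ < ( ) { } > } { } P
{ < ( ) { } > } { } Q
{ < ( ) { } > } { } { }

[P [Q { [P [Q < [P [Q ( )] [P [Q { }]]] >]] }] [P [Q { }] [P [Q { }]]]]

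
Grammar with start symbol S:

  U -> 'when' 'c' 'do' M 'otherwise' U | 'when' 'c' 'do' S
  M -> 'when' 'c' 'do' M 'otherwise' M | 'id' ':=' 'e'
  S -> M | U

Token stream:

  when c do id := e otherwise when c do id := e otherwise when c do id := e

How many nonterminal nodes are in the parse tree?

8

[S [U when c do [M id := e] otherwise [U when c do [M id := e] otherwise [U when c do [S [M id := e]]]]]]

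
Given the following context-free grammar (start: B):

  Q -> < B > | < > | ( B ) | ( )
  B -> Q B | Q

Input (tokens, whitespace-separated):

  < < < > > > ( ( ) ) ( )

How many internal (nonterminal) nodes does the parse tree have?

[B [Q < [B [Q < [B [Q < >]] >]] >] [B [Q ( [B [Q ( )]] )] [B [Q ( )]]]]

12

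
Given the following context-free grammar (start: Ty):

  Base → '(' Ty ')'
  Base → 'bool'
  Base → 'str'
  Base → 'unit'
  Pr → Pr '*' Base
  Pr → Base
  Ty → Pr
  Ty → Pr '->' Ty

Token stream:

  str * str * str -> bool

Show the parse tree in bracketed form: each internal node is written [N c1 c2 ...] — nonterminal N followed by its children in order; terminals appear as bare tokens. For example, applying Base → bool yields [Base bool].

[Ty [Pr [Pr [Pr [Base str]] * [Base str]] * [Base str]] -> [Ty [Pr [Base bool]]]]

Ty
Pr -> Ty
Pr * Base -> Ty
Pr * Base * Base -> Ty
Base * Base * Base -> Ty
str * Base * Base -> Ty
str * str * Base -> Ty
str * str * str -> Ty
str * str * str -> Pr
str * str * str -> Base
str * str * str -> bool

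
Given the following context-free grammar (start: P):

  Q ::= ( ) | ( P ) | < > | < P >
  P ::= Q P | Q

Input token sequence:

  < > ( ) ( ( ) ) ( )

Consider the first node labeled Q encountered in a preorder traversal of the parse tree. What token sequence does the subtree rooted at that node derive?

< >

[P [Q < >] [P [Q ( )] [P [Q ( [P [Q ( )]] )] [P [Q ( )]]]]]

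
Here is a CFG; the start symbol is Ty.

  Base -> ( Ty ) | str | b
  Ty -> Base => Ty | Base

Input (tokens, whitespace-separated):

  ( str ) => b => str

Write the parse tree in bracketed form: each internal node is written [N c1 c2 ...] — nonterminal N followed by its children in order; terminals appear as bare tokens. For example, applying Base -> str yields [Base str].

[Ty [Base ( [Ty [Base str]] )] => [Ty [Base b] => [Ty [Base str]]]]

Ty
Base => Ty
( Ty ) => Ty
( Base ) => Ty
( str ) => Ty
( str ) => Base => Ty
( str ) => b => Ty
( str ) => b => Base
( str ) => b => str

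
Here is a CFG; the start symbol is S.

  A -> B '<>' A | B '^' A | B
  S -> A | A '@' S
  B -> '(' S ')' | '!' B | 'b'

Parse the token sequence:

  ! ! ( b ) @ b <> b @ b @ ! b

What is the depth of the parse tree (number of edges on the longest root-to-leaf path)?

[S [A [B ! [B ! [B ( [S [A [B b]]] )]]]] @ [S [A [B b] <> [A [B b]]] @ [S [A [B b]] @ [S [A [B ! [B b]]]]]]]

8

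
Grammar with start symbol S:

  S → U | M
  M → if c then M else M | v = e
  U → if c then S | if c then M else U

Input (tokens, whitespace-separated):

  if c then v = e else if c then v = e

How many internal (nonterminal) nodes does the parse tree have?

6

[S [U if c then [M v = e] else [U if c then [S [M v = e]]]]]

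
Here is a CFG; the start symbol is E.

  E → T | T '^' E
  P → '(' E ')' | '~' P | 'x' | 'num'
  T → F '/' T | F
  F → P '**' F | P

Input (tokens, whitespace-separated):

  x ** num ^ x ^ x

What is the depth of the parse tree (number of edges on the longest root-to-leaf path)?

[E [T [F [P x] ** [F [P num]]]] ^ [E [T [F [P x]]] ^ [E [T [F [P x]]]]]]

6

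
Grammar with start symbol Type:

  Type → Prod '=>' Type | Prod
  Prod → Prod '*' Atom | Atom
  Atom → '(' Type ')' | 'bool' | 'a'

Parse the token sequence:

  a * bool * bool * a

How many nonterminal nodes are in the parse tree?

9

[Type [Prod [Prod [Prod [Prod [Atom a]] * [Atom bool]] * [Atom bool]] * [Atom a]]]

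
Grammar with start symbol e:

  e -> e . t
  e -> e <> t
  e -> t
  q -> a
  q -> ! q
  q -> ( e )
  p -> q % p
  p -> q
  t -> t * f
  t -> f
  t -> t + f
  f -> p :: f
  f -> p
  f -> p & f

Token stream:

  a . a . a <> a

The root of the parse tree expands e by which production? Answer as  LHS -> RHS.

e -> e <> t

[e [e [e [e [t [f [p [q a]]]]] . [t [f [p [q a]]]]] . [t [f [p [q a]]]]] <> [t [f [p [q a]]]]]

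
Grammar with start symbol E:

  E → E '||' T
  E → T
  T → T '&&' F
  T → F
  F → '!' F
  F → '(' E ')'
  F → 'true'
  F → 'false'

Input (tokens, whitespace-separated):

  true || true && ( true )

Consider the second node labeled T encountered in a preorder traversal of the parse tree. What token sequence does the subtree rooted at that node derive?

true && ( true )

[E [E [T [F true]]] || [T [T [F true]] && [F ( [E [T [F true]]] )]]]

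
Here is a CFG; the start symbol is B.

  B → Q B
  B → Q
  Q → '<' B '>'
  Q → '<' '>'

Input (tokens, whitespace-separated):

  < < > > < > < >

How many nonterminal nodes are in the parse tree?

8

[B [Q < [B [Q < >]] >] [B [Q < >] [B [Q < >]]]]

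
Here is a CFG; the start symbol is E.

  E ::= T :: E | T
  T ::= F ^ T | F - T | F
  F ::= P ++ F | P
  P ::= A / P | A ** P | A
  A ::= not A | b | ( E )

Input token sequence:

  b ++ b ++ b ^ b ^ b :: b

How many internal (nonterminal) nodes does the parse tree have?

[E [T [F [P [A b]] ++ [F [P [A b]] ++ [F [P [A b]]]]] ^ [T [F [P [A b]]] ^ [T [F [P [A b]]]]]] :: [E [T [F [P [A b]]]]]]

24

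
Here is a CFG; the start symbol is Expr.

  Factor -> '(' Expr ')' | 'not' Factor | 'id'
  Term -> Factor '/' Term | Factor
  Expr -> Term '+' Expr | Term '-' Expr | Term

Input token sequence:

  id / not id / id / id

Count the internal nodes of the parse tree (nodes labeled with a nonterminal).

[Expr [Term [Factor id] / [Term [Factor not [Factor id]] / [Term [Factor id] / [Term [Factor id]]]]]]

10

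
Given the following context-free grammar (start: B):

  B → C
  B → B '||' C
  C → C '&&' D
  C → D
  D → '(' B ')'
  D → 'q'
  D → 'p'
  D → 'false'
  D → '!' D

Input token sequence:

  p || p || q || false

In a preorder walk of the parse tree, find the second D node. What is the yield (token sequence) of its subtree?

[B [B [B [B [C [D p]]] || [C [D p]]] || [C [D q]]] || [C [D false]]]

p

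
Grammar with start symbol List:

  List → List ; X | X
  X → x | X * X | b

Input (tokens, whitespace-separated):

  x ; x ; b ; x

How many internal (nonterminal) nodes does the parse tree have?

8

[List [List [List [List [X x]] ; [X x]] ; [X b]] ; [X x]]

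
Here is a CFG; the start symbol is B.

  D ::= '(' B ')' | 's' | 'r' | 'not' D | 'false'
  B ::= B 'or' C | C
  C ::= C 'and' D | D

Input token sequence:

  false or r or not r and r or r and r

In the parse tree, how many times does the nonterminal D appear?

7

[B [B [B [B [C [D false]]] or [C [D r]]] or [C [C [D not [D r]]] and [D r]]] or [C [C [D r]] and [D r]]]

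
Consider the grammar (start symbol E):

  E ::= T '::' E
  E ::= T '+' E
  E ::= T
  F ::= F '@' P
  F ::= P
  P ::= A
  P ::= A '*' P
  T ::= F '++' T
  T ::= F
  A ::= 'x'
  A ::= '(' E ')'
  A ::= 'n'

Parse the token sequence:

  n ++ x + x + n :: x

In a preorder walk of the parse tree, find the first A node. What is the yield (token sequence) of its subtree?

n

[E [T [F [P [A n]]] ++ [T [F [P [A x]]]]] + [E [T [F [P [A x]]]] + [E [T [F [P [A n]]]] :: [E [T [F [P [A x]]]]]]]]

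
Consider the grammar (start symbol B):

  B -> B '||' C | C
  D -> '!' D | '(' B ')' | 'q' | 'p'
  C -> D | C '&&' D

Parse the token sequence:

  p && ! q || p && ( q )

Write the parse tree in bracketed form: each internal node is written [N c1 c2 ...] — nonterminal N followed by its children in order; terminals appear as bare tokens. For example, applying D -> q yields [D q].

B
B || C
C || C
C && D || C
D && D || C
p && D || C
p && ! D || C
p && ! q || C
p && ! q || C && D
p && ! q || D && D
p && ! q || p && D
p && ! q || p && ( B )
p && ! q || p && ( C )
p && ! q || p && ( D )
p && ! q || p && ( q )

[B [B [C [C [D p]] && [D ! [D q]]]] || [C [C [D p]] && [D ( [B [C [D q]]] )]]]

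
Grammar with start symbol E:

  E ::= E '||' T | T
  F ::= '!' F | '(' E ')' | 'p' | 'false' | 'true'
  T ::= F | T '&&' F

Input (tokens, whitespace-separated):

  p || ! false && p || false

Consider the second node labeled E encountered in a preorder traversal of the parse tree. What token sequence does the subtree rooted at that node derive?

p || ! false && p

[E [E [E [T [F p]]] || [T [T [F ! [F false]]] && [F p]]] || [T [F false]]]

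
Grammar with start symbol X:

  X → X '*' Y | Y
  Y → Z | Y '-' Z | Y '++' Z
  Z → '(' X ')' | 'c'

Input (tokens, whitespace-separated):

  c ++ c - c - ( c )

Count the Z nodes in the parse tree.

5

[X [Y [Y [Y [Y [Z c]] ++ [Z c]] - [Z c]] - [Z ( [X [Y [Z c]]] )]]]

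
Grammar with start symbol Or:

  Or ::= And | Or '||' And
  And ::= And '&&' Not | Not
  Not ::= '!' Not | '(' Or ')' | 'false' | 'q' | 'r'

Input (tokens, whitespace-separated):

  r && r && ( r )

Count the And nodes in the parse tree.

4

[Or [And [And [And [Not r]] && [Not r]] && [Not ( [Or [And [Not r]]] )]]]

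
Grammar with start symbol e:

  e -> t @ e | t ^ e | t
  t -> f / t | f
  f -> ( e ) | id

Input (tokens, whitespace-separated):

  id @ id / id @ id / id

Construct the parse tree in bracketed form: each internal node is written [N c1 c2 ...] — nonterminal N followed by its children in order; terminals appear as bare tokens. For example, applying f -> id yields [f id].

e
t @ e
f @ e
id @ e
id @ t @ e
id @ f / t @ e
id @ id / t @ e
id @ id / f @ e
id @ id / id @ e
id @ id / id @ t
id @ id / id @ f / t
id @ id / id @ id / t
id @ id / id @ id / f
id @ id / id @ id / id

[e [t [f id]] @ [e [t [f id] / [t [f id]]] @ [e [t [f id] / [t [f id]]]]]]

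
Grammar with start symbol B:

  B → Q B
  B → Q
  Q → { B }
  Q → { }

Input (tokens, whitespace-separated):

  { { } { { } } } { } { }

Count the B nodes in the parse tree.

[B [Q { [B [Q { }] [B [Q { [B [Q { }]] }]]] }] [B [Q { }] [B [Q { }]]]]

6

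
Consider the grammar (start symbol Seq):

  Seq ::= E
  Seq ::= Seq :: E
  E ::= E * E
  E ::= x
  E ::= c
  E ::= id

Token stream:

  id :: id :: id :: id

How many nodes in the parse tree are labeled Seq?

[Seq [Seq [Seq [Seq [E id]] :: [E id]] :: [E id]] :: [E id]]

4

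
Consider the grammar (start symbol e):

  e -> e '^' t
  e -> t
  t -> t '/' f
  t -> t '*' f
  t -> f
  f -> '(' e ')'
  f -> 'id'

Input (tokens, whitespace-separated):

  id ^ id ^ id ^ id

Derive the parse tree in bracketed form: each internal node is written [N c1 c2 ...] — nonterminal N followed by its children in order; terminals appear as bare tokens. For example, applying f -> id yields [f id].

e
e ^ t
e ^ t ^ t
e ^ t ^ t ^ t
t ^ t ^ t ^ t
f ^ t ^ t ^ t
id ^ t ^ t ^ t
id ^ f ^ t ^ t
id ^ id ^ t ^ t
id ^ id ^ f ^ t
id ^ id ^ id ^ t
id ^ id ^ id ^ f
id ^ id ^ id ^ id

[e [e [e [e [t [f id]]] ^ [t [f id]]] ^ [t [f id]]] ^ [t [f id]]]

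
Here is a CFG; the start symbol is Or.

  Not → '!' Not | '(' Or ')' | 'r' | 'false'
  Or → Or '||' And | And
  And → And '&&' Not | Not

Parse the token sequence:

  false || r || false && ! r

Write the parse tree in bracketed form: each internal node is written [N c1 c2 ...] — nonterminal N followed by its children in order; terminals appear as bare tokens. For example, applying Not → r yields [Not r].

[Or [Or [Or [And [Not false]]] || [And [Not r]]] || [And [And [Not false]] && [Not ! [Not r]]]]

Or
Or || And
Or || And || And
And || And || And
Not || And || And
false || And || And
false || Not || And
false || r || And
false || r || And && Not
false || r || Not && Not
false || r || false && Not
false || r || false && ! Not
false || r || false && ! r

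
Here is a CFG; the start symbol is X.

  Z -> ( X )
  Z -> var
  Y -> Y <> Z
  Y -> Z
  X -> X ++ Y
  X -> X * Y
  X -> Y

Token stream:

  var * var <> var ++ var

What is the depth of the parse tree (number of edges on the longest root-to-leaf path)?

[X [X [X [Y [Z var]]] * [Y [Y [Z var]] <> [Z var]]] ++ [Y [Z var]]]

5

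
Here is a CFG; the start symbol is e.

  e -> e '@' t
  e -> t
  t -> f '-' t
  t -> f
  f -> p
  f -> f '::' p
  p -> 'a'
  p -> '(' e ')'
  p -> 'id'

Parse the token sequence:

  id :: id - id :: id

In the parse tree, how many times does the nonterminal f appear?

4

[e [t [f [f [p id]] :: [p id]] - [t [f [f [p id]] :: [p id]]]]]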